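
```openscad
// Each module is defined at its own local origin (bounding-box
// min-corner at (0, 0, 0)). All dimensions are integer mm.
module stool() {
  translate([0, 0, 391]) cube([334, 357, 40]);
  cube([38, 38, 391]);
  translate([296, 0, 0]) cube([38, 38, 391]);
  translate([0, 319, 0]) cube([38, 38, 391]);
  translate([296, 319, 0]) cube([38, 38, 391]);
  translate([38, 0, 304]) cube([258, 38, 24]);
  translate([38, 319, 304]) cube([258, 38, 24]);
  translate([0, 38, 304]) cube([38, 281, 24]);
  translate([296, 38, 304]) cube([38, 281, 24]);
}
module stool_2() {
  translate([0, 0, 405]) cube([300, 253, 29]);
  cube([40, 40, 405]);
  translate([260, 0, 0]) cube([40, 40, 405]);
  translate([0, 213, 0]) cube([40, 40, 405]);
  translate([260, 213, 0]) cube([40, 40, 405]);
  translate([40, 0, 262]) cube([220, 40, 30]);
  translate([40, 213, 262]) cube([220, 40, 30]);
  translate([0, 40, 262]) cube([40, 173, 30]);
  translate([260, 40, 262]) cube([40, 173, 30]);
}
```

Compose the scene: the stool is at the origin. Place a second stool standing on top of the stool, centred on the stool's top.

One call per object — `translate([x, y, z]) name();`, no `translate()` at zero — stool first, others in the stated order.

stool();
translate([17, 52, 431]) stool_2();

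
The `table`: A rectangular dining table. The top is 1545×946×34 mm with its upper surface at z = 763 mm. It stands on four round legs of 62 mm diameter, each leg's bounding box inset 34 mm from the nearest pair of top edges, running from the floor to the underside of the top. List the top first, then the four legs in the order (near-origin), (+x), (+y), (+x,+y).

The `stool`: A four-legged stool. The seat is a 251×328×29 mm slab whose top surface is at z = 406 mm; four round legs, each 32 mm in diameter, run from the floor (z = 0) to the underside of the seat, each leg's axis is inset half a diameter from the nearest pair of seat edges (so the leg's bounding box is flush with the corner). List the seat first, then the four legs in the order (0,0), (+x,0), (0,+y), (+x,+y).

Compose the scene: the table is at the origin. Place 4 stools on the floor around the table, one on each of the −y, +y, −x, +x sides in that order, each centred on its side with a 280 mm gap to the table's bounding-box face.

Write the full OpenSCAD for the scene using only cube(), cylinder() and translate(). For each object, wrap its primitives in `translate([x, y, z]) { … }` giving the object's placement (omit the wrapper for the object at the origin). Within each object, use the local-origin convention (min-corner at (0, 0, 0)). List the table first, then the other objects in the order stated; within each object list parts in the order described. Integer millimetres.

translate([0, 0, 729]) cube([1545, 946, 34]);
translate([65, 65, 0]) cylinder(h = 729, r = 31);
translate([1480, 65, 0]) cylinder(h = 729, r = 31);
translate([65, 881, 0]) cylinder(h = 729, r = 31);
translate([1480, 881, 0]) cylinder(h = 729, r = 31);
translate([647, -608, 0]) {
  translate([0, 0, 377]) cube([251, 328, 29]);
  translate([16, 16, 0]) cylinder(h = 377, r = 16);
  translate([235, 16, 0]) cylinder(h = 377, r = 16);
  translate([16, 312, 0]) cylinder(h = 377, r = 16);
  translate([235, 312, 0]) cylinder(h = 377, r = 16);
}
translate([647, 1226, 0]) {
  translate([0, 0, 377]) cube([251, 328, 29]);
  translate([16, 16, 0]) cylinder(h = 377, r = 16);
  translate([235, 16, 0]) cylinder(h = 377, r = 16);
  translate([16, 312, 0]) cylinder(h = 377, r = 16);
  translate([235, 312, 0]) cylinder(h = 377, r = 16);
}
translate([-531, 309, 0]) {
  translate([0, 0, 377]) cube([251, 328, 29]);
  translate([16, 16, 0]) cylinder(h = 377, r = 16);
  translate([235, 16, 0]) cylinder(h = 377, r = 16);
  translate([16, 312, 0]) cylinder(h = 377, r = 16);
  translate([235, 312, 0]) cylinder(h = 377, r = 16);
}
translate([1825, 309, 0]) {
  translate([0, 0, 377]) cube([251, 328, 29]);
  translate([16, 16, 0]) cylinder(h = 377, r = 16);
  translate([235, 16, 0]) cylinder(h = 377, r = 16);
  translate([16, 312, 0]) cylinder(h = 377, r = 16);
  translate([235, 312, 0]) cylinder(h = 377, r = 16);
}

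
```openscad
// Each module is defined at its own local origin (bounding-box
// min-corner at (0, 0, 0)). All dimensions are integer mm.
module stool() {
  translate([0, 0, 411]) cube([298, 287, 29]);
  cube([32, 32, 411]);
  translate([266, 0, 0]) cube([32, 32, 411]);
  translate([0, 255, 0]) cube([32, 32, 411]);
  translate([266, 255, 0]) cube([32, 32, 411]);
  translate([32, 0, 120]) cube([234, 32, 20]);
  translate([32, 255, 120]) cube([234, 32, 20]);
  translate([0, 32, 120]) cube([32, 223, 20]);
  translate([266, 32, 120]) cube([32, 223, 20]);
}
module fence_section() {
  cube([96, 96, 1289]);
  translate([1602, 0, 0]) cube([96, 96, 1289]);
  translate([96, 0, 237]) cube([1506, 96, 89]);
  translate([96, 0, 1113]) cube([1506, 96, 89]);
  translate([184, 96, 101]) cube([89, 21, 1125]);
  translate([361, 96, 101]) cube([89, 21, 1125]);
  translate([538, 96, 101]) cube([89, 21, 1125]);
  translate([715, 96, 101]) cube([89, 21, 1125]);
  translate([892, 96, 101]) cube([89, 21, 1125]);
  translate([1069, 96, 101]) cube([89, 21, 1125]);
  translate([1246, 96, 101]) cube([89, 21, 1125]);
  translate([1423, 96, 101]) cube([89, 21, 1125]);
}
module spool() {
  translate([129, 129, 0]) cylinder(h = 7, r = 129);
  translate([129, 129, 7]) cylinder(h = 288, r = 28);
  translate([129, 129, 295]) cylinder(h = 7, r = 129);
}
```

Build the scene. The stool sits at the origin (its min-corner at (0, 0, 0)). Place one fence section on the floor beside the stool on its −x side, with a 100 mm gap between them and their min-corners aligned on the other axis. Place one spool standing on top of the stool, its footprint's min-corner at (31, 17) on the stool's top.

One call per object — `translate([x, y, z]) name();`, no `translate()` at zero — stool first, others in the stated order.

stool();
translate([-1798, 0, 0]) fence_section();
translate([31, 17, 440]) spool();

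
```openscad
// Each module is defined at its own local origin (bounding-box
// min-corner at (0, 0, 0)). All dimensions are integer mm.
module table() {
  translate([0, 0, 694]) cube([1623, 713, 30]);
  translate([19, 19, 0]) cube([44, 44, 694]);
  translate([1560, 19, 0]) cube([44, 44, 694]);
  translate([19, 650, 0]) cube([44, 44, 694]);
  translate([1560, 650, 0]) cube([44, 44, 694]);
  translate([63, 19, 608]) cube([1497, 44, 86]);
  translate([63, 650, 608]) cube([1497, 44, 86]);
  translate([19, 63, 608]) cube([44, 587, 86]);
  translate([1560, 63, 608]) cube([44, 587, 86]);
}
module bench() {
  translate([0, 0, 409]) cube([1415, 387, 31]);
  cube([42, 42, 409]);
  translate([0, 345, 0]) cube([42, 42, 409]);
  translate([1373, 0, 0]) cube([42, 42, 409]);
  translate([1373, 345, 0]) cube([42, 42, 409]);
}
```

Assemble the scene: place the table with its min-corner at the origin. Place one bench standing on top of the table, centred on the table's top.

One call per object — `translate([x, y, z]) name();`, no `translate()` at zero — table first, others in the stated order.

table();
translate([104, 163, 724]) bench();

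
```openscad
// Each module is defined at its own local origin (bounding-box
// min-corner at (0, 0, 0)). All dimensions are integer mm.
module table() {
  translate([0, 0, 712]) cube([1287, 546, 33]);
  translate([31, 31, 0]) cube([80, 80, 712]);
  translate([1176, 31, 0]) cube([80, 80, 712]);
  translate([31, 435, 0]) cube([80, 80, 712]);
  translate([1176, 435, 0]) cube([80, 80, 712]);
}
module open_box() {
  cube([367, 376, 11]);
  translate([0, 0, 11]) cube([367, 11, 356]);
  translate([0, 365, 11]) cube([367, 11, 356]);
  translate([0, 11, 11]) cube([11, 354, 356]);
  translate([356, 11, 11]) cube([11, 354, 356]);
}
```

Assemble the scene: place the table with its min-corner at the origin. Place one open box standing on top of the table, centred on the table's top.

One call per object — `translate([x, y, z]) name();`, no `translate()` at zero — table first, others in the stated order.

table();
translate([460, 85, 745]) open_box();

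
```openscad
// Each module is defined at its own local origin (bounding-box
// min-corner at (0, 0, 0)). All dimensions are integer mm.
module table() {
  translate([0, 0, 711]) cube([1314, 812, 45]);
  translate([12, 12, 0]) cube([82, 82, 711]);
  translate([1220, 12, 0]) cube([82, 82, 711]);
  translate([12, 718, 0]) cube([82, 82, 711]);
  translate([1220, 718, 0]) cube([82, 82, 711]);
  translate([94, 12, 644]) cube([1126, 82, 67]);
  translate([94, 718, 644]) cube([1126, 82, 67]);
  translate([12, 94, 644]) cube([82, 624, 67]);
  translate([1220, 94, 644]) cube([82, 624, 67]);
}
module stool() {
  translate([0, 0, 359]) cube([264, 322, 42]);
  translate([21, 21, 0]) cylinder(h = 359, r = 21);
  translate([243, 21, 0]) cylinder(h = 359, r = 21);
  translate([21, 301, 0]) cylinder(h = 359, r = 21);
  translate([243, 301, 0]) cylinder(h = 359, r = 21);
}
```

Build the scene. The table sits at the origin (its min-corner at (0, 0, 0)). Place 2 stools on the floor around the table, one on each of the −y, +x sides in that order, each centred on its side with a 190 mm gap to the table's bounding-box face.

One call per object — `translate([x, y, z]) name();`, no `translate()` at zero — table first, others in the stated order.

table();
translate([525, -512, 0]) stool();
translate([1504, 245, 0]) stool();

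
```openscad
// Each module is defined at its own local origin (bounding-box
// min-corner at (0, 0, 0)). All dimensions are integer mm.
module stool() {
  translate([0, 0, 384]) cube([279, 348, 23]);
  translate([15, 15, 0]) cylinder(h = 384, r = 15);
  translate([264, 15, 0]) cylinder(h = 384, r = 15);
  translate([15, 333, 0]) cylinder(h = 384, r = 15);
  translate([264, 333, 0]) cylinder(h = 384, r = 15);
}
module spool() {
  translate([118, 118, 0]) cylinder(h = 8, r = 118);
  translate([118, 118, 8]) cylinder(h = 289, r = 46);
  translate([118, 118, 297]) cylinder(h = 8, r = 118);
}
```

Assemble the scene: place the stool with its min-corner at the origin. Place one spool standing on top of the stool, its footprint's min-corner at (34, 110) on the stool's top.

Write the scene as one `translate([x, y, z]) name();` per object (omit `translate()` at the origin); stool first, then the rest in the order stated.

stool();
translate([34, 110, 407]) spool();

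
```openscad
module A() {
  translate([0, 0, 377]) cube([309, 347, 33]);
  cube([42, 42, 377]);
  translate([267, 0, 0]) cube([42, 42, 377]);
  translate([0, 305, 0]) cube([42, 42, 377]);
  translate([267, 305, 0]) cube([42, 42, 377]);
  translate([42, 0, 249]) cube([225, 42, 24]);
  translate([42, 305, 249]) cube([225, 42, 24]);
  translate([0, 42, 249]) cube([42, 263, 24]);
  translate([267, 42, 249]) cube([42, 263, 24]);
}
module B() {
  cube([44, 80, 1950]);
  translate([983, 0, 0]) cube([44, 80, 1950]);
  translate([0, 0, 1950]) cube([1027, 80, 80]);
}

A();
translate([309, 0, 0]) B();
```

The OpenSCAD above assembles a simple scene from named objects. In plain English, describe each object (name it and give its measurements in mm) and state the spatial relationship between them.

A is a four-legged stool. The seat is 309×347 mm, 33 mm thick, top at z = 410 mm. It stands on four square legs, each 42×42 mm in cross-section, from z = 0 to the seat underside, each flush with a corner of the seat. Four stretchers, 42 mm wide and 24 mm tall, connect adjacent legs with their undersides at z = 249 mm, each running between the inner faces of the legs it joins and aligned with the legs' outer faces on the other axis.

B is a rectangular door frame: two vertical jambs of 44×80 mm section, 1950 mm tall, with a clear opening 939 mm wide between their inner faces. A header 80 mm tall and 80 mm deep lies on top of the jambs and spans the full outside width.

The door frame is against the stool's +x side, with their −y faces flush.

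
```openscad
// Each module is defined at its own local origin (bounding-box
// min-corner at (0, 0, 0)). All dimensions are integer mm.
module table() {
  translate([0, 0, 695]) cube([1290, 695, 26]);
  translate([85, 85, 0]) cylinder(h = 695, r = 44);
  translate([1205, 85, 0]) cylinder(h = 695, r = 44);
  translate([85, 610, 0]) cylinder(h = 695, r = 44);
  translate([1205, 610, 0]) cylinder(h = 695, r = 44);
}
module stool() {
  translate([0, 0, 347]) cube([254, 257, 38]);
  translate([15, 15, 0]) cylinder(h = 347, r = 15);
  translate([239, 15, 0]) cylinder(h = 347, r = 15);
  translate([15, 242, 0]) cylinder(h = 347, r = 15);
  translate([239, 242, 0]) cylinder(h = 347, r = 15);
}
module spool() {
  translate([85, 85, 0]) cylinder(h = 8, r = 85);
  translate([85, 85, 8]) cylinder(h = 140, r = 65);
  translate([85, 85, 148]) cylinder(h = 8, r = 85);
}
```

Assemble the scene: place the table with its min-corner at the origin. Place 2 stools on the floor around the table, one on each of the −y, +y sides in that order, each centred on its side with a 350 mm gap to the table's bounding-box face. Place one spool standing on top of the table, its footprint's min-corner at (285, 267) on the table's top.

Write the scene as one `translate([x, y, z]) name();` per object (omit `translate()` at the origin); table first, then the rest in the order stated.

table();
translate([518, -607, 0]) stool();
translate([518, 1045, 0]) stool();
translate([285, 267, 721]) spool();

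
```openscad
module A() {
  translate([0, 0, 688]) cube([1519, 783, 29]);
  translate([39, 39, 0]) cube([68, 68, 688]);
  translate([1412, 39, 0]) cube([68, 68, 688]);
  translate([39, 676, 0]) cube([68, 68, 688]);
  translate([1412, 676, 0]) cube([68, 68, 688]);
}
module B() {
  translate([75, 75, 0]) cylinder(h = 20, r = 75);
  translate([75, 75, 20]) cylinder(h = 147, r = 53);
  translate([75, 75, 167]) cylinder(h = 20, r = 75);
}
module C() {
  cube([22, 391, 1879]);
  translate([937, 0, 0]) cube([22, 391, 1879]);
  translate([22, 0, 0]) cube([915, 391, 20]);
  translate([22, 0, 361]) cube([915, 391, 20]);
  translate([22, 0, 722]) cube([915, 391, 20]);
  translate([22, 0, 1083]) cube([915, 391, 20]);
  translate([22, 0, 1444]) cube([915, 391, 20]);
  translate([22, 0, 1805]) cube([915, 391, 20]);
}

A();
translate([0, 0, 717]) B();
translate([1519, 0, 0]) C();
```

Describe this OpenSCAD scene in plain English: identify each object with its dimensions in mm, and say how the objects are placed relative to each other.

A is a table: top 1519 mm (x) × 783 mm (y), 29 mm thick, upper face at z = 717 mm, on four 68×68 mm square legs, each inset 39 mm from the nearest pair of top edges, running from z = 0 to the bottom of the top.

B is a spool: two coaxial disc flanges of radius 75 mm and thickness 20 mm, joined by a core cylinder of radius 53 mm and height 147 mm. The lower flange rests on z = 0 and the three cylinders share a vertical axis.

C is an open bookshelf. Two side panels, each 22 mm thick, 391 mm deep and 1879 mm tall, stand 959 mm apart (outside-to-outside). Between them sit 6 shelves, each 20 mm thick and 391 mm deep, spanning the full gap between the sides. The bottom shelf rests on the floor (its underside at z = 0) and the clear gap between one shelf's top and the next shelf's underside is 341 mm.

The spool is on top of the table. The bookshelf is against the table's +x side, with their −y faces flush.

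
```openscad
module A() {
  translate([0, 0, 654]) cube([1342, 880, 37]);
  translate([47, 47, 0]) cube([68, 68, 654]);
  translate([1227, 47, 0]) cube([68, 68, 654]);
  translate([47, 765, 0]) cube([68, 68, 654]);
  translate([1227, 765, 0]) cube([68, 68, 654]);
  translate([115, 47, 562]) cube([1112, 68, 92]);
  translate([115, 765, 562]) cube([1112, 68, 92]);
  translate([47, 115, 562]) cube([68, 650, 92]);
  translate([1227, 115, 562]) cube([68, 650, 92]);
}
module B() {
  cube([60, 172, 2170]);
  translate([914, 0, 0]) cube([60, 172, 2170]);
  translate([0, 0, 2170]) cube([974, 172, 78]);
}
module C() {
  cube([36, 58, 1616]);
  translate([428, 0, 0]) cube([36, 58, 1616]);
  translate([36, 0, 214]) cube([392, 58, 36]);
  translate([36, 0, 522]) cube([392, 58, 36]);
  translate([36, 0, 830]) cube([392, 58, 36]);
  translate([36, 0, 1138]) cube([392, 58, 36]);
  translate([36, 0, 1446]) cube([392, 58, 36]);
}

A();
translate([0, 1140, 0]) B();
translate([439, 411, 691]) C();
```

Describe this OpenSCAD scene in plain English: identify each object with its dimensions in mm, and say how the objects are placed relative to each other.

A is a table: top 1342 mm (x) × 880 mm (y), 37 mm thick, upper face at z = 691 mm, on four 68×68 mm square legs, each inset 47 mm from the nearest pair of top edges, running from z = 0 to the bottom of the top. Four apron rails, 68 mm thick and 92 mm tall, run between adjacent legs with their top edges flush with the underside of the top and their outer faces flush with the legs' outer faces.

B is a door frame. The clear opening is 854 mm wide and 2170 mm high. Two 60 mm wide jambs, 172 mm deep, stand either side of the opening from the floor to the top of the opening. A 78 mm thick head sits across the top of both jambs, spanning the full outside width of the frame.

C is a wooden ladder with two side rails of 36×58 mm section and 1616 mm height, set 464 mm apart overall. Between them run 5 rectangular rungs (58 mm deep, 36 mm thick), front faces flush with the rails' −y face. The bottom of the first rung is 214 mm above the floor and each subsequent rung is 308 mm higher than the one below.

The door frame is on the floor beside the table on its +y side. The ladder is on top of the table, centred.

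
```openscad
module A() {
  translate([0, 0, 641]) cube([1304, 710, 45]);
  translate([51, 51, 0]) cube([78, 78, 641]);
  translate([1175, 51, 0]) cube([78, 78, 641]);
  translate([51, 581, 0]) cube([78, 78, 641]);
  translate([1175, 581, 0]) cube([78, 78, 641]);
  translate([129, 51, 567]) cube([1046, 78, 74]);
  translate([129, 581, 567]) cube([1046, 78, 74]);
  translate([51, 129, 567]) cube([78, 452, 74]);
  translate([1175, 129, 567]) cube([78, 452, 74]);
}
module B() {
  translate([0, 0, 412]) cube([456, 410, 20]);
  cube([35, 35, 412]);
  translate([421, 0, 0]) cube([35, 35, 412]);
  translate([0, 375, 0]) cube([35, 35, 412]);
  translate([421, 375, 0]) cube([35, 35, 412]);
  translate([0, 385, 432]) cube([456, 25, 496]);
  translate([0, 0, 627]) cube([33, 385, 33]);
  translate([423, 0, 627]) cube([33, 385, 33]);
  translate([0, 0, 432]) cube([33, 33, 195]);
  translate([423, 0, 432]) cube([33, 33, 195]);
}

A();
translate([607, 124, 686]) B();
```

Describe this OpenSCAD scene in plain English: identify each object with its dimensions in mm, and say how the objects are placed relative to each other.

A is a rectangular dining table. The top is 1304×710×45 mm with its upper surface at z = 686 mm. It stands on four 78×78 mm square legs, each inset 51 mm from the nearest pair of top edges, running from the floor to the underside of the top. Four apron rails, 78 mm thick and 74 mm tall, run between adjacent legs with their top edges flush with the underside of the top and their outer faces flush with the legs' outer faces.

B is a chair. The seat is a 456×410×20 mm slab with its top at z = 432 mm, on four 35×35 mm corner legs (flush with the seat edges, standing on z = 0). A flat backrest 25 mm thick, 496 mm tall, spans the full seat width and rises from the seat top along its +y edge, rear face flush with the rear of the seat. Two armrests of 33×33 mm section run along each side from the seat's front edge to the front of the backrest, top faces 228 mm above the seat top and outer faces flush with the seat's x-edges; a 33×33 mm post under the front of each armrest stands on the seat at the front corner.

The chair is on top of the table.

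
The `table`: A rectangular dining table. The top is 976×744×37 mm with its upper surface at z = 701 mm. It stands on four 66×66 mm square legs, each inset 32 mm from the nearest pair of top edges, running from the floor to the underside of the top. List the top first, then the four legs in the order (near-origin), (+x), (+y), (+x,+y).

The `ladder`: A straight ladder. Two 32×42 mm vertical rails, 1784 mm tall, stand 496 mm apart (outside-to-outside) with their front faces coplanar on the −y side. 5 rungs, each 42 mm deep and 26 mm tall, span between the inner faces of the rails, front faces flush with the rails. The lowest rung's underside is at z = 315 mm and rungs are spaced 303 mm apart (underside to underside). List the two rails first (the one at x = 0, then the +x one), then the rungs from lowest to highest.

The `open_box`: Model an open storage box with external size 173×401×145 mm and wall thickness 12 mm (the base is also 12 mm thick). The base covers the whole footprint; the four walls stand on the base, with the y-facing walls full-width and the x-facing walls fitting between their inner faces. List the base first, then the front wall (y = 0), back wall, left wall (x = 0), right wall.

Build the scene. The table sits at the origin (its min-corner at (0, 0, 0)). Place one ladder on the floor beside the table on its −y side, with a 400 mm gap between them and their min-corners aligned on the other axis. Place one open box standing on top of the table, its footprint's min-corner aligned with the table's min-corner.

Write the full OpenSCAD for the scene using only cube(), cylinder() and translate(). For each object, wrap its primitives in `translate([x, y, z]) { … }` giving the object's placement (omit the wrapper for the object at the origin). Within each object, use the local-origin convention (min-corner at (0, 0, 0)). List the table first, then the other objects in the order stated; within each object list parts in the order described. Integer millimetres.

translate([0, 0, 664]) cube([976, 744, 37]);
translate([32, 32, 0]) cube([66, 66, 664]);
translate([878, 32, 0]) cube([66, 66, 664]);
translate([32, 646, 0]) cube([66, 66, 664]);
translate([878, 646, 0]) cube([66, 66, 664]);
translate([0, -442, 0]) {
  cube([32, 42, 1784]);
  translate([464, 0, 0]) cube([32, 42, 1784]);
  translate([32, 0, 315]) cube([432, 42, 26]);
  translate([32, 0, 618]) cube([432, 42, 26]);
  translate([32, 0, 921]) cube([432, 42, 26]);
  translate([32, 0, 1224]) cube([432, 42, 26]);
  translate([32, 0, 1527]) cube([432, 42, 26]);
}
translate([0, 0, 701]) {
  cube([173, 401, 12]);
  translate([0, 0, 12]) cube([173, 12, 133]);
  translate([0, 389, 12]) cube([173, 12, 133]);
  translate([0, 12, 12]) cube([12, 377, 133]);
  translate([161, 12, 12]) cube([12, 377, 133]);
}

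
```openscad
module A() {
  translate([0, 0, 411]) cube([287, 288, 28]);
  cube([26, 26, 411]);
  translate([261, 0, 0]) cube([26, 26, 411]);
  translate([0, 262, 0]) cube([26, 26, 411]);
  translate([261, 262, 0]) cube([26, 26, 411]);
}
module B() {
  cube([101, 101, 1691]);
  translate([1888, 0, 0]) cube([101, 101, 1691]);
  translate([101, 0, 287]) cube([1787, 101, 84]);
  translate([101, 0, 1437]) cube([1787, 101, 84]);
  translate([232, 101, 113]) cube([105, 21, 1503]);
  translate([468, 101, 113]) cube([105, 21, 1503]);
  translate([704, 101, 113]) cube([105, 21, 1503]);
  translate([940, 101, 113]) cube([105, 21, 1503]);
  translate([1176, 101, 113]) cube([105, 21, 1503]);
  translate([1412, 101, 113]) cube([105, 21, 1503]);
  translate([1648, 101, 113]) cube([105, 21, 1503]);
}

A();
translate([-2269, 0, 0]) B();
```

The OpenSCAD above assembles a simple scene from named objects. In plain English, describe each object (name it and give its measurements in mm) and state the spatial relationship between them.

A is a four-legged stool. The seat is 287×288 mm, 28 mm thick, top at z = 439 mm. It stands on four square legs, each 26×26 mm in cross-section, from z = 0 to the seat underside, each flush with a corner of the seat.

B is a fence section. Two 101×101 mm posts, 1691 mm tall, stand on the floor with a clear span of 1787 mm between their inner faces. Two horizontal rails of 101×84 mm section span the gap between the posts with their undersides at z = 287 mm and z = 1437 mm, flush with the posts' −y face. 7 pickets, each 105 mm wide, 21 mm thick and 1503 mm tall, are fixed to the +y face of the rails with their bottoms at z = 113 mm, evenly spaced across the span with equal gaps (rounded down to the nearest mm) at the −x end and between each pair — any rounding remainder accumulates at the +x end.

The fence section is on the floor beside the stool on its −x side.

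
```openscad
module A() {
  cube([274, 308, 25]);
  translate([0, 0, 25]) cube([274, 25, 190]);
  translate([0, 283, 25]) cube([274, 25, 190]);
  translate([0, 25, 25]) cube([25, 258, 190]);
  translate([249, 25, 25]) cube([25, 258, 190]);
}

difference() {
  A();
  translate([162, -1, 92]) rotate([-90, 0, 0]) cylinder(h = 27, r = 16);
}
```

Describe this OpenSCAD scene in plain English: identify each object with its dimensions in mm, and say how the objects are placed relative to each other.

A is an open storage box with external size 274×308×215 mm and wall thickness 25 mm (the base is also 25 mm thick). The base covers the whole footprint; the four walls stand on the base, with the y-facing walls full-width and the x-facing walls fitting between their inner faces.

The open box has a circular hole of radius 16 mm through its front wall, centred at (x = 162, z = 92).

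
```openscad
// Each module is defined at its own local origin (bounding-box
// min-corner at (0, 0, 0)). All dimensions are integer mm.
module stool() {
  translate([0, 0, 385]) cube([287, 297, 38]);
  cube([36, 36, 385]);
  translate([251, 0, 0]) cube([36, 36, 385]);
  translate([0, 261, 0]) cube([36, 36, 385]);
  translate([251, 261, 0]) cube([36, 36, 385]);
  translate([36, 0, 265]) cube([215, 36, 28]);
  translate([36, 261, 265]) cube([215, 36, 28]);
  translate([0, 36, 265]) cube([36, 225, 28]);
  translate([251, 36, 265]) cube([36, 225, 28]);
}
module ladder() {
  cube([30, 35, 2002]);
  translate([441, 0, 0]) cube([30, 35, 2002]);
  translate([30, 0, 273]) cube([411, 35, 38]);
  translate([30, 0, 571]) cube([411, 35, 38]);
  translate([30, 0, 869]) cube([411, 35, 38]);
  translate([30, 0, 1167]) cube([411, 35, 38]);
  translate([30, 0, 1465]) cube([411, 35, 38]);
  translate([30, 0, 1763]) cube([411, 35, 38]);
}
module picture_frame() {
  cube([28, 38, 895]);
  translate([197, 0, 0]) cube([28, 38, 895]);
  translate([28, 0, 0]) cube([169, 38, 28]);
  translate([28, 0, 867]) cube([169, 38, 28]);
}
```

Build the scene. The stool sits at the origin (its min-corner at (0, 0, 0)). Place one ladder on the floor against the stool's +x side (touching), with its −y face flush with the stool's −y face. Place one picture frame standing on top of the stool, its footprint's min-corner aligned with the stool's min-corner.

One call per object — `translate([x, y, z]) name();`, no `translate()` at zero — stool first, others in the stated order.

stool();
translate([287, 0, 0]) ladder();
translate([0, 0, 423]) picture_frame();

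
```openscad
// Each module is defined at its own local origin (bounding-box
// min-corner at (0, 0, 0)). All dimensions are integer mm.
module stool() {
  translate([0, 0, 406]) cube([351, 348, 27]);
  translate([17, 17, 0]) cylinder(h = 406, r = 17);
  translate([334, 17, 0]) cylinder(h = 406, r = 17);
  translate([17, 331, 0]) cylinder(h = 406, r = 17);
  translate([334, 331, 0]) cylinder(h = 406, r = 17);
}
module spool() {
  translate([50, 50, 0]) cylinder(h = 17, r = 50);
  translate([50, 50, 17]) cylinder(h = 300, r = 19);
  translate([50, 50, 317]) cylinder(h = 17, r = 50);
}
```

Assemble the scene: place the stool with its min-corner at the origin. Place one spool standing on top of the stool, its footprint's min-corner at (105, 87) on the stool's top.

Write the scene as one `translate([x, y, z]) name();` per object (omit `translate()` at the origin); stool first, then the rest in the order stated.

stool();
translate([105, 87, 433]) spool();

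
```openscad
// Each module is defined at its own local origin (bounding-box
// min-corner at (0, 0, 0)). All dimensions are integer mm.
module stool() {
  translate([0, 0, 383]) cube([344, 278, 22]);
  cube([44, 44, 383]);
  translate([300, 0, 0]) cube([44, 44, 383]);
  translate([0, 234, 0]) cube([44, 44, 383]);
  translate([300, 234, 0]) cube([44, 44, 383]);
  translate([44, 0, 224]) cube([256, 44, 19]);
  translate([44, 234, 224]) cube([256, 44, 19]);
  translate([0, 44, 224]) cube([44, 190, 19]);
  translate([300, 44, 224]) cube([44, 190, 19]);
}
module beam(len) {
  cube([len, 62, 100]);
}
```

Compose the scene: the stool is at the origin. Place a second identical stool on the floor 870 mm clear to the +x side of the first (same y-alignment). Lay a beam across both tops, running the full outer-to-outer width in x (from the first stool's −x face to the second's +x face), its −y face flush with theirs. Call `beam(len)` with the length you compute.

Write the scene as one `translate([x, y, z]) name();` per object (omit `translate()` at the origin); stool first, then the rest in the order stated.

stool();
translate([1214, 0, 0]) stool();
translate([0, 0, 405]) beam(1558);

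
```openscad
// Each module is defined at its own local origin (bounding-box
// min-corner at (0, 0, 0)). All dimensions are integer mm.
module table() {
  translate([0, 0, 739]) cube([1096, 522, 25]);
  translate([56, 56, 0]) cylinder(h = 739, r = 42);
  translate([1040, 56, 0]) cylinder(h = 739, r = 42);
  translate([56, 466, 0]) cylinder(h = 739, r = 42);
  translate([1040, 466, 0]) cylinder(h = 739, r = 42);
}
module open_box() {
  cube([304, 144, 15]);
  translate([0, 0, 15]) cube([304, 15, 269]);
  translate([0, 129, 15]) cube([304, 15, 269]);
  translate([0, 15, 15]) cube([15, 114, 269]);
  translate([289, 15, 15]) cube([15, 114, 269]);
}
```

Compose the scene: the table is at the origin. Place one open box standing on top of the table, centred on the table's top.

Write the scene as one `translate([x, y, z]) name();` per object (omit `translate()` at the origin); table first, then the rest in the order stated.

table();
translate([396, 189, 764]) open_box();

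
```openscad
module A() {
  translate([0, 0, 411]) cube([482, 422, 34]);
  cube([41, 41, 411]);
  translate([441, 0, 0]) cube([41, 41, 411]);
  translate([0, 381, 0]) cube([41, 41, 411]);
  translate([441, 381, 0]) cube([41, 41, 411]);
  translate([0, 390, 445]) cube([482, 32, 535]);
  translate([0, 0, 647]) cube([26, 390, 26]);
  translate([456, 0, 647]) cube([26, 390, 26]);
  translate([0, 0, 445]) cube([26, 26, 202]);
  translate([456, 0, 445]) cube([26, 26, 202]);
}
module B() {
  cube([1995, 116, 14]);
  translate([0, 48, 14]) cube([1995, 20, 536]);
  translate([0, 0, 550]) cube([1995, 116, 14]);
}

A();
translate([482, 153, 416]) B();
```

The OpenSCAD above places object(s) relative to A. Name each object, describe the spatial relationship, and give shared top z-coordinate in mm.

A is a chair. B is an I-beam. The I-beam is beside the chair with their tops flush at z = 980. The shared top z-coordinate is 980 mm.

Both tops at z = 980 mm.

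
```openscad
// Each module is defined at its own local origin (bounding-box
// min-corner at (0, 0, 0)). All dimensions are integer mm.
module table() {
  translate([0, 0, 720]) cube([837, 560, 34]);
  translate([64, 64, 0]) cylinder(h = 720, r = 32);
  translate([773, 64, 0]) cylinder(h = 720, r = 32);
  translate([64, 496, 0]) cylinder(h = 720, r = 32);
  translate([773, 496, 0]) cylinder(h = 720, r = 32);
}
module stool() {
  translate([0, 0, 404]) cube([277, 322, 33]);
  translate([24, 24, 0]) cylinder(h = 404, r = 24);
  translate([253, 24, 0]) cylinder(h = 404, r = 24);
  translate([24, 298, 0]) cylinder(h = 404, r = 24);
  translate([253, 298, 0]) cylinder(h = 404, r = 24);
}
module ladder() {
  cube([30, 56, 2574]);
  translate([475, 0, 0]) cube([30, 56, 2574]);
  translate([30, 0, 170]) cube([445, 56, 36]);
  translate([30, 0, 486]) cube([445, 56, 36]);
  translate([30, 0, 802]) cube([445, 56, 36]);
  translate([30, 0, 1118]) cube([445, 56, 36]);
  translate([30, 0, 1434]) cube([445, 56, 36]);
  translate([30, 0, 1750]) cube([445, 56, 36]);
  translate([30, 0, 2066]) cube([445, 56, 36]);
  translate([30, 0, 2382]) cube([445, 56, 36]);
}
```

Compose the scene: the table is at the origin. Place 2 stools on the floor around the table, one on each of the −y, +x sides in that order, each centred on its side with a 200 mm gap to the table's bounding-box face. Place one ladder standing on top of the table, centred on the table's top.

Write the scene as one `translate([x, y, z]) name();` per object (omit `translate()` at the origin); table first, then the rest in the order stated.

table();
translate([280, -522, 0]) stool();
translate([1037, 119, 0]) stool();
translate([166, 252, 754]) ladder();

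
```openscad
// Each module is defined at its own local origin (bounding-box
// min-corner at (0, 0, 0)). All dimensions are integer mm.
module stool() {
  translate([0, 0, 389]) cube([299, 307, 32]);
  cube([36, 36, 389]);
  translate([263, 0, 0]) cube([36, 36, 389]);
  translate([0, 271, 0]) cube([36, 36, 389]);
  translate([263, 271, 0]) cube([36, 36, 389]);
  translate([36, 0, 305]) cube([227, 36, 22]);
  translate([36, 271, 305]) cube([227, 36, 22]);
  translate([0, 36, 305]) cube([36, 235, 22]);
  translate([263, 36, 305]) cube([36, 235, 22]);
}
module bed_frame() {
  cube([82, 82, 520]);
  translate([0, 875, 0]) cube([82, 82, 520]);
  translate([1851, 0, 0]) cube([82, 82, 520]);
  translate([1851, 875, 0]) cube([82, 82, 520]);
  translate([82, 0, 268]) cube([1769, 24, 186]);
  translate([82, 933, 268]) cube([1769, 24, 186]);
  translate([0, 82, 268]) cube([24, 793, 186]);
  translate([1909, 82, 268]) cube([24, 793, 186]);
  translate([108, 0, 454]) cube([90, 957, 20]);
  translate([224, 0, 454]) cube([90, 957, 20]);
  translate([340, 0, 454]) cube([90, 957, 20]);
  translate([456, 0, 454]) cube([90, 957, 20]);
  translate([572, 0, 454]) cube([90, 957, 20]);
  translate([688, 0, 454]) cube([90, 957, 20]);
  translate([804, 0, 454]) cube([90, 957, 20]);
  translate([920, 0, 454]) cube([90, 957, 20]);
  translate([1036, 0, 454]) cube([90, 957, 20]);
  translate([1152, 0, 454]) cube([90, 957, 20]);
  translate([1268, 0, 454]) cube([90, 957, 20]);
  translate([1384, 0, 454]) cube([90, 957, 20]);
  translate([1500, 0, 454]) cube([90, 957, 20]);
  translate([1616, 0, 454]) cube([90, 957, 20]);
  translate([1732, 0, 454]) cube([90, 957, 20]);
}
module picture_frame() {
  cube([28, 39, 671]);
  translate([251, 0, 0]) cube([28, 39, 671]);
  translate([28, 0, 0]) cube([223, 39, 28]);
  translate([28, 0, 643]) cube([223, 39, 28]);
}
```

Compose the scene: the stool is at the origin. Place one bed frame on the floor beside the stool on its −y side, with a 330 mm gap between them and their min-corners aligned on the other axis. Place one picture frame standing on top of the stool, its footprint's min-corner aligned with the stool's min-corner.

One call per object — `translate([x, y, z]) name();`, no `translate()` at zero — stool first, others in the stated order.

stool();
translate([0, -1287, 0]) bed_frame();
translate([0, 0, 421]) picture_frame();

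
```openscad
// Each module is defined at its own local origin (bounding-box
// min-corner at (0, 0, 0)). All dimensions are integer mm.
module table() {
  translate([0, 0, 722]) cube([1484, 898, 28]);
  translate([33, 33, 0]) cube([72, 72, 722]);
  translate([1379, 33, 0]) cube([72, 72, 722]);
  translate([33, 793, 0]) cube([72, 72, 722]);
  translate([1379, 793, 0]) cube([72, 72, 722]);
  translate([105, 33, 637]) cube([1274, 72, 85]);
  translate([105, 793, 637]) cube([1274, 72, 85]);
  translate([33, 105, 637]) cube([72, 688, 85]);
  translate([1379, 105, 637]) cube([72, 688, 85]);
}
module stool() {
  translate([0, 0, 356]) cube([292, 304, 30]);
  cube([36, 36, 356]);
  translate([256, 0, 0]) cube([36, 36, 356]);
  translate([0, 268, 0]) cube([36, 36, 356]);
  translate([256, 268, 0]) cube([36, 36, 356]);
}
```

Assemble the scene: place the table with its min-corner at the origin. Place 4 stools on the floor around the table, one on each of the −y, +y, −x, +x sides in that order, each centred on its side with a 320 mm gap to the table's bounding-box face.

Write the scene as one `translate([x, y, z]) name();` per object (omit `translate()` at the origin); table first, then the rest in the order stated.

table();
translate([596, -624, 0]) stool();
translate([596, 1218, 0]) stool();
translate([-612, 297, 0]) stool();
translate([1804, 297, 0]) stool();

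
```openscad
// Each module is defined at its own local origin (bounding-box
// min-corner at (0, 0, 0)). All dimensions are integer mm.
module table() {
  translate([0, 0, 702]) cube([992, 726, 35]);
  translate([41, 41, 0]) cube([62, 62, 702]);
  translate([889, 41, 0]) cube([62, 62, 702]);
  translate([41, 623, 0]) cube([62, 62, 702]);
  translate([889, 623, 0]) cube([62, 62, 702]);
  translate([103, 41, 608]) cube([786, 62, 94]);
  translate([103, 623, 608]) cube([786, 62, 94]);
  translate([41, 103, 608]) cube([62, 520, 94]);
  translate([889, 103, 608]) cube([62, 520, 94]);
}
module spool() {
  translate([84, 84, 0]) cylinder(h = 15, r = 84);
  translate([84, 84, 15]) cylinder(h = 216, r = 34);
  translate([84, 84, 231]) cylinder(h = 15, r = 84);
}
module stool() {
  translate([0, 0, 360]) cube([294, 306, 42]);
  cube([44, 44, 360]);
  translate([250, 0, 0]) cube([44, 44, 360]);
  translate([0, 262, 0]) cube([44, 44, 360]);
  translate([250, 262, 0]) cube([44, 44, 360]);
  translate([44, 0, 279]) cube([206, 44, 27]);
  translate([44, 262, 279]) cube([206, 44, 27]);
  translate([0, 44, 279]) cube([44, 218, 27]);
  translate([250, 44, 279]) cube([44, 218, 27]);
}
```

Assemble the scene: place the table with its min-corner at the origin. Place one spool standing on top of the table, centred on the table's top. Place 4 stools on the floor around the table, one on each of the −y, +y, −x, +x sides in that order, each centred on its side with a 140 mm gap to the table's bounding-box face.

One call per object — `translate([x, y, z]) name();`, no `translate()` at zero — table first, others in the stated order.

table();
translate([412, 279, 737]) spool();
translate([349, -446, 0]) stool();
translate([349, 866, 0]) stool();
translate([-434, 210, 0]) stool();
translate([1132, 210, 0]) stool();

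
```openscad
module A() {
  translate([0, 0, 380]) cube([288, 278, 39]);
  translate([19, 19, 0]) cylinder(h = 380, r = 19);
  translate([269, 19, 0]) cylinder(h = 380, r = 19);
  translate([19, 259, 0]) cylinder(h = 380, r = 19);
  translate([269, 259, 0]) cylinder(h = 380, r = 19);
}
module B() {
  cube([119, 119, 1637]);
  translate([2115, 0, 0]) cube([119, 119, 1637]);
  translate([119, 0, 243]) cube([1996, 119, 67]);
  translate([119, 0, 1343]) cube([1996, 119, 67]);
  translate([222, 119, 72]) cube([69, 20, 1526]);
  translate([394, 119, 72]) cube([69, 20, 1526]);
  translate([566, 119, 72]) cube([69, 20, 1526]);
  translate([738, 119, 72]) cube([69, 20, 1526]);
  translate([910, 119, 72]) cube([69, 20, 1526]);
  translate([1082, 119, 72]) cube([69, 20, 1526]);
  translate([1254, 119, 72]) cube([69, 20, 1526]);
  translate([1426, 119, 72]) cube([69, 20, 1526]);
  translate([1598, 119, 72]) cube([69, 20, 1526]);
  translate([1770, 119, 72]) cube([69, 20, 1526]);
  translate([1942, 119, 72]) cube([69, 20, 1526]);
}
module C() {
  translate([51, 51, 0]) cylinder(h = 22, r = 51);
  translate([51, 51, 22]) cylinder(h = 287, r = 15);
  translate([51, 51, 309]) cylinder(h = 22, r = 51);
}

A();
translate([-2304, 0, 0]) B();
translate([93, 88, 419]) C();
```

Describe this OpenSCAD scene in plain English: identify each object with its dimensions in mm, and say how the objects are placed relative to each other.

A is a simple wooden stool: a rectangular seat 288 mm (x) by 278 mm (y), 39 mm thick, top face at z = 419 mm, on four round legs, each 38 mm in diameter. The legs rest on z = 0, each leg's axis is inset half a diameter from the nearest pair of seat edges (so the leg's bounding box is flush with the corner).

B is a fence section. Two 119×119 mm posts, 1637 mm tall, stand on the floor with a clear span of 1996 mm between their inner faces. Two horizontal rails of 119×67 mm section span the gap between the posts with their undersides at z = 243 mm and z = 1343 mm, flush with the posts' −y face. 11 pickets, each 69 mm wide, 20 mm thick and 1526 mm tall, are fixed to the +y face of the rails with their bottoms at z = 72 mm, evenly spaced across the span with equal gaps (rounded down to the nearest mm) at the −x end and between each pair — any rounding remainder accumulates at the +x end.

C is a spool: two coaxial disc flanges of radius 51 mm and thickness 22 mm, joined by a core cylinder of radius 15 mm and height 287 mm. The lower flange rests on z = 0 and the three cylinders share a vertical axis.

The fence section is on the floor beside the stool on its −x side. The spool is on top of the stool, centred.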